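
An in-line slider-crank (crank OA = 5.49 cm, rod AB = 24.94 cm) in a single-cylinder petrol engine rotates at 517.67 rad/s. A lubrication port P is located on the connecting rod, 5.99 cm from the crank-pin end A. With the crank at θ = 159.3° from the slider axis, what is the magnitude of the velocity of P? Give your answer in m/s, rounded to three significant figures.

22.3

ω = 517.7 rad/s.  Crank-pin speed |V_A| = rω = 28.42 m/s, perpendicular to OA.
Rod angle: sinφ = −(r/L) sinθ ⇒ φ = -4.463°; ω_rod = −rω cosθ/√(L²−r²sin²θ) = +106.92 rad/s.
V_P = V_A + ω_rod × AP, with AP = 0.0599 m along the rod.
Components: V_Px = −rω sinθ − a·ω_rod·sinφ = -9.5474 m/s;  V_Py = rω cosθ + a·ω_rod·cosφ = -20.2 m/s.
|V_P| = √(V_Px² + V_Py²) = 22.343 m/s.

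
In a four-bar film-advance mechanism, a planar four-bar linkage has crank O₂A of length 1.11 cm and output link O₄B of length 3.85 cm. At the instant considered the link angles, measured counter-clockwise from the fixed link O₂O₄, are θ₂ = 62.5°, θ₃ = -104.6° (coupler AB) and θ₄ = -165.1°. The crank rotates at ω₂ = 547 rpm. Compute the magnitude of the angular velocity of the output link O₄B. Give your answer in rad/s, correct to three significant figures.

4.24

ω₂ = 57.28 rad/s (from 547 rpm).
Differentiating the loop-closure r₂e^{iθ₂}+r₃e^{iθ₃}=r₁+r₄e^{iθ₄} gives r₂ω₂e^{iθ₂}+r₃ω₃e^{iθ₃}=r₄ω₄e^{iθ₄}.
Eliminating the other unknown: ω₄ = r₂ω₂ sin(θ₂−θ₃) / [r₄ sin(θ₄−θ₃)].
Numerator sine = +0.22325; denominator sine = -0.87036.
Result = 0.0111·57.28·(+0.22325) / (0.0385·(-0.87036)) = -4.2362 rad/s; magnitude 4.2362 rad/s.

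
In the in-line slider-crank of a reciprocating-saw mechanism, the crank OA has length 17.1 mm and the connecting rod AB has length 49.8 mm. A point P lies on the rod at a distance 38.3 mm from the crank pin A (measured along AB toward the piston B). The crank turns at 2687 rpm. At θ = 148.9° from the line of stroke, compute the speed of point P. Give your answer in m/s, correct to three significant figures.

2.14

ω = 281.4 rad/s.  Crank-pin speed |V_A| = rω = 4.8116 m/s, perpendicular to OA.
Rod angle: sinφ = −(r/L) sinθ ⇒ φ = -10.216°; ω_rod = −rω cosθ/√(L²−r²sin²θ) = +84.065 rad/s.
V_P = V_A + ω_rod × AP, with AP = 0.0383 m along the rod.
Components: V_Px = −rω sinθ − a·ω_rod·sinφ = -1.9143 m/s;  V_Py = rω cosθ + a·ω_rod·cosφ = -0.95142 m/s.
|V_P| = √(V_Px² + V_Py²) = 2.1377 m/s.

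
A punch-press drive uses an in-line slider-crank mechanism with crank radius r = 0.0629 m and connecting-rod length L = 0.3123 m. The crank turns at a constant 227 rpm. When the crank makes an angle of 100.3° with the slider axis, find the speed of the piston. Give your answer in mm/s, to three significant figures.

ω = 2π·227/60 = 23.77 rad/s
For an in-line slider-crank, x = r cosθ + √(L² − r² sin²θ), so v = −rω sinθ·[1 + r cosθ/√(L² − r² sin²θ)].
With r = 0.0629 m, L = 0.3123 m, θ = 100.3°: √(L² − r² sin²θ) = 0.30611 m.
v = −0.0629·23.77·0.98389·[1 + 0.0629·-0.17880/0.30611] = -1.4171 m/s.
|v| = 1.4171 m/s = 1417.1 mm/s.

1420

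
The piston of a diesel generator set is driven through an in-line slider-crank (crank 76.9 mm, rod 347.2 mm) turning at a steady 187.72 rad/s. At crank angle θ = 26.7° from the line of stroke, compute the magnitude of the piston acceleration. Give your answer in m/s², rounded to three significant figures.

2790

ω = 187.7 rad/s
x(θ) = r cosθ + √(L² − r² sin²θ); with ω constant, a = ω²·d²x/dθ².
d²x/dθ² = −r cosθ − r²(cos2θ)/√u − r⁴ sin²2θ/(4u^{3/2}),  u = L² − r² sin²θ = 0.119354 m².
Substituting r = 0.0769 m, L = 0.3472 m, θ = 26.7°: d²x/dθ² = -0.079043 m.
a = ω²·d²x/dθ² = (187.7)²·(-0.079043) = -2785.4 m/s²;  |a| = 2785.4 m/s².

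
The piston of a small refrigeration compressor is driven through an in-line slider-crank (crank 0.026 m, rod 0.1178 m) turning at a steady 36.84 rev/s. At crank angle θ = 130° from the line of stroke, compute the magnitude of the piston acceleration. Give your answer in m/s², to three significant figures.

ω = 2π·36.8 = 231.5 rad/s
x(θ) = r cosθ + √(L² − r² sin²θ); with ω constant, a = ω²·d²x/dθ².
d²x/dθ² = −r cosθ − r²(cos2θ)/√u − r⁴ sin²2θ/(4u^{3/2}),  u = L² − r² sin²θ = 0.0134801 m².
Substituting r = 0.026 m, L = 0.1178 m, θ = 130°: d²x/dθ² = +0.017653 m.
a = ω²·d²x/dθ² = (231.5)²·(+0.017653) = +945.82 m/s²;  |a| = 945.82 m/s².

946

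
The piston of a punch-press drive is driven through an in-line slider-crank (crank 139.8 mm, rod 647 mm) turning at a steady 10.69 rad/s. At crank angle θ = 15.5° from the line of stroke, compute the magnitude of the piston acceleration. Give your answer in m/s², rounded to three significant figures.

18.4

ω = 10.69 rad/s
x(θ) = r cosθ + √(L² − r² sin²θ); with ω constant, a = ω²·d²x/dθ².
d²x/dθ² = −r cosθ − r²(cos2θ)/√u − r⁴ sin²2θ/(4u^{3/2}),  u = L² − r² sin²θ = 0.417213 m².
Substituting r = 0.1398 m, L = 0.647 m, θ = 15.5°: d²x/dθ² = -0.16075 m.
a = ω²·d²x/dθ² = (10.69)²·(-0.16075) = -18.369 m/s²;  |a| = 18.369 m/s².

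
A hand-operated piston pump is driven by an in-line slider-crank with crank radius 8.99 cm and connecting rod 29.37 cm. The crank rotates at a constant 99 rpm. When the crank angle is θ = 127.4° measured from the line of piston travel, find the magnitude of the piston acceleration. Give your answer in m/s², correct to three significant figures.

6.60

ω = 2π·99/60 = 10.37 rad/s
x(θ) = r cosθ + √(L² − r² sin²θ); with ω constant, a = ω²·d²x/dθ².
d²x/dθ² = −r cosθ − r²(cos2θ)/√u − r⁴ sin²2θ/(4u^{3/2}),  u = L² − r² sin²θ = 0.0811592 m².
Substituting r = 0.0899 m, L = 0.2937 m, θ = 127.4°: d²x/dθ² = +0.061384 m.
a = ω²·d²x/dθ² = (10.37)²·(+0.061384) = +6.5975 m/s²;  |a| = 6.5975 m/s².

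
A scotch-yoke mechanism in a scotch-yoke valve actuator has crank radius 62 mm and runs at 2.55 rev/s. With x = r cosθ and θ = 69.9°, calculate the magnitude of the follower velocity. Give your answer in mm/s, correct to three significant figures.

ω = 16.02 rad/s (from 2.55 rev/s).
x = r cosθ ⇒ ẋ = −rω sinθ.
|v| = rω|sinθ| = 0.062·16.02·|sin 69.9°| = 0.93287 m/s = 932.87 mm/s.

933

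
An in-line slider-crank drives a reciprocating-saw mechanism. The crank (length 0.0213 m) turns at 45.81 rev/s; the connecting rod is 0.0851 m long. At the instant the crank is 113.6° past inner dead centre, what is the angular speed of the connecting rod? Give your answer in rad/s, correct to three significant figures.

29.6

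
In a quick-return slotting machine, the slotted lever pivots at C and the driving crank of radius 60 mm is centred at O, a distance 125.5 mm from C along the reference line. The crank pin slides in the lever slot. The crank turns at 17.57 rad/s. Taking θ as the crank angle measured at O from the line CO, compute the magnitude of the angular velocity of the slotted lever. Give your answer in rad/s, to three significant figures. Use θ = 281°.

ω = 17.57 rad/s
Crank pin A relative to C: A = (d + r cosθ, r sinθ); lever angle φ = atan2(r sinθ, d + r cosθ).
Differentiating tanφ: φ̇ = rω(d cosθ + r)/(d² + r² + 2dr cosθ).
d² + r² + 2dr cosθ = |CA|² = 0.0222238 m²;  d cosθ + r = +0.083947 m.
|ω_lever| = |0.06·17.57·+0.083947| / 0.0222238 = 3.9821 rad/s.

3.98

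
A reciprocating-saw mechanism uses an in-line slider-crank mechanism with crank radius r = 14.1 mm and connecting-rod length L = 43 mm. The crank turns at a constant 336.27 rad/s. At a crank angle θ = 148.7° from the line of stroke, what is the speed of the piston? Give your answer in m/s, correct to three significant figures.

ω = 336.3 rad/s
For an in-line slider-crank, x = r cosθ + √(L² − r² sin²θ), so v = −rω sinθ·[1 + r cosθ/√(L² − r² sin²θ)].
With r = 0.0141 m, L = 0.043 m, θ = 148.7°: √(L² − r² sin²θ) = 0.042371 m.
v = −0.0141·336.3·0.51952·[1 + 0.0141·-0.85446/0.042371] = -1.7629 m/s.
|v| = 1.7629 m/s.

1.76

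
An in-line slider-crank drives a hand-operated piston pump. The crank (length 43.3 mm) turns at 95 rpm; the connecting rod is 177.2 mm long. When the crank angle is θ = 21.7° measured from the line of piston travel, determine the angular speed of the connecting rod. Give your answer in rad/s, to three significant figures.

ω = 9.948 rad/s (converted from 95 rpm).
The rod makes angle φ with the slider axis where L sinφ = r sinθ; differentiating, L cosφ·φ̇ = r ω cosθ.
L cosφ = √(L² − r² sin²θ) = 0.17648 m.
|ω_rod| = r ω |cosθ| / √(L² − r² sin²θ) = 0.0433·9.948·0.92913/0.17648 = 2.268 rad/s.

2.27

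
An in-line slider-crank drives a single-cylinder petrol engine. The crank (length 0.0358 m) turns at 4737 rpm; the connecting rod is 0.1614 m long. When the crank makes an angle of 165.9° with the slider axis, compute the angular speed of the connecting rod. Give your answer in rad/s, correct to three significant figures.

107

ω = 496.1 rad/s (converted from 4737 rpm).
The rod makes angle φ with the slider axis where L sinφ = r sinθ; differentiating, L cosφ·φ̇ = r ω cosθ.
L cosφ = √(L² − r² sin²θ) = 0.16116 m.
|ω_rod| = r ω |cosθ| / √(L² − r² sin²θ) = 0.0358·496.1·0.96987/0.16116 = 106.87 rad/s.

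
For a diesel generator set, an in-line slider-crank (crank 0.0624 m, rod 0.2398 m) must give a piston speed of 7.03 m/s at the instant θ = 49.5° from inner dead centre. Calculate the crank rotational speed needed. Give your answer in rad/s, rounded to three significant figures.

For an in-line slider-crank, |v_piston| = rω|sinθ|·[1 + r cosθ/√(L² − r² sin²θ)].
With r = 0.0624 m, L = 0.2398 m, θ = 49.5°: the bracketed kinematic factor |dx/dθ| = 0.05563 m.
ω = v/|dx/dθ| = 7.03/0.05563 = 126.37 rad/s.

126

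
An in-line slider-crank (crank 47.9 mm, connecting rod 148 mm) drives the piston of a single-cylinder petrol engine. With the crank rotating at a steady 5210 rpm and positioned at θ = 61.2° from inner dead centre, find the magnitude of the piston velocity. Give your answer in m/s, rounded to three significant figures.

ω = 2π·5210/60 = 545.6 rad/s
For an in-line slider-crank, x = r cosθ + √(L² − r² sin²θ), so v = −rω sinθ·[1 + r cosθ/√(L² − r² sin²θ)].
With r = 0.0479 m, L = 0.148 m, θ = 61.2°: √(L² − r² sin²θ) = 0.14192 m.
v = −0.0479·545.6·0.87631·[1 + 0.0479·0.48175/0.14192] = -26.625 m/s.
|v| = 26.625 m/s.

26.6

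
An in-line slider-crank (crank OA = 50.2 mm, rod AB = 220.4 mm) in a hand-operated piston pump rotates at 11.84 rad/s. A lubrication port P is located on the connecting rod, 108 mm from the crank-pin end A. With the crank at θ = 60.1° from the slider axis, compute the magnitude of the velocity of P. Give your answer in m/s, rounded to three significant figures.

0.565

ω = 11.84 rad/s.  Crank-pin speed |V_A| = rω = 0.59437 m/s, perpendicular to OA.
Rod angle: sinφ = −(r/L) sinθ ⇒ φ = -11.388°; ω_rod = −rω cosθ/√(L²−r²sin²θ) = -1.3713 rad/s.
V_P = V_A + ω_rod × AP, with AP = 0.108 m along the rod.
Components: V_Px = −rω sinθ − a·ω_rod·sinφ = -0.5445 m/s;  V_Py = rω cosθ + a·ω_rod·cosφ = +0.1511 m/s.
|V_P| = √(V_Px² + V_Py²) = 0.56507 m/s.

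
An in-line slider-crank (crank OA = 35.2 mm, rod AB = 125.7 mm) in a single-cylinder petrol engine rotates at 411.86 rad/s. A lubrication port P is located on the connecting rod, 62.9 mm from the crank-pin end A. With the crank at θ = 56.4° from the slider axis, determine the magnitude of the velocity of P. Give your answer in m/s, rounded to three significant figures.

ω = 411.9 rad/s.  Crank-pin speed |V_A| = rω = 14.497 m/s, perpendicular to OA.
Rod angle: sinφ = −(r/L) sinθ ⇒ φ = -13.488°; ω_rod = −rω cosθ/√(L²−r²sin²θ) = -65.635 rad/s.
V_P = V_A + ω_rod × AP, with AP = 0.0629 m along the rod.
Components: V_Px = −rω sinθ − a·ω_rod·sinφ = -13.038 m/s;  V_Py = rω cosθ + a·ω_rod·cosφ = +4.0082 m/s.
|V_P| = √(V_Px² + V_Py²) = 13.64 m/s.

13.6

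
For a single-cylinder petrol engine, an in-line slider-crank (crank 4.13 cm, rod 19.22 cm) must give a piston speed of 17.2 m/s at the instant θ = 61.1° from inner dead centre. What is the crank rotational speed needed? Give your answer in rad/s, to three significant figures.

430

For an in-line slider-crank, |v_piston| = rω|sinθ|·[1 + r cosθ/√(L² − r² sin²θ)].
With r = 0.0413 m, L = 0.1922 m, θ = 61.1°: the bracketed kinematic factor |dx/dθ| = 0.03998 m.
ω = v/|dx/dθ| = 17.2/0.03998 = 430.22 rad/s.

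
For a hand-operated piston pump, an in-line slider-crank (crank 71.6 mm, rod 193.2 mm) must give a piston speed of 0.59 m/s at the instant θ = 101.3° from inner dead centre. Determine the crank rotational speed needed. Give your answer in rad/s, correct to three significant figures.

9.11

For an in-line slider-crank, |v_piston| = rω|sinθ|·[1 + r cosθ/√(L² − r² sin²θ)].
With r = 0.0716 m, L = 0.1932 m, θ = 101.3°: the bracketed kinematic factor |dx/dθ| = 0.064739 m.
ω = v/|dx/dθ| = 0.59/0.064739 = 9.1135 rad/s.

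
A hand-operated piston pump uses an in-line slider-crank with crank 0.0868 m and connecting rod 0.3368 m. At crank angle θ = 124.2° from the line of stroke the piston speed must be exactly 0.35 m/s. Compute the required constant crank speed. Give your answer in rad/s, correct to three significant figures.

For an in-line slider-crank, |v_piston| = rω|sinθ|·[1 + r cosθ/√(L² − r² sin²θ)].
With r = 0.0868 m, L = 0.3368 m, θ = 124.2°: the bracketed kinematic factor |dx/dθ| = 0.061146 m.
ω = v/|dx/dθ| = 0.35/0.061146 = 5.724 rad/s.

5.72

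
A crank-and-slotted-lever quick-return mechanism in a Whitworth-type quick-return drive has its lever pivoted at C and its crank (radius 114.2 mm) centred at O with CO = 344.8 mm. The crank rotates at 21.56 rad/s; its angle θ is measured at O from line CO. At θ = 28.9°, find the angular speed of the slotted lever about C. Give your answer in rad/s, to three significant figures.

ω = 21.56 rad/s
Crank pin A relative to C: A = (d + r cosθ, r sinθ); lever angle φ = atan2(r sinθ, d + r cosθ).
Differentiating tanφ: φ̇ = rω(d cosθ + r)/(d² + r² + 2dr cosθ).
d² + r² + 2dr cosθ = |CA|² = 0.200874 m²;  d cosθ + r = +0.41606 m.
|ω_lever| = |0.1142·21.56·+0.41606| / 0.200874 = 5.0997 rad/s.

5.10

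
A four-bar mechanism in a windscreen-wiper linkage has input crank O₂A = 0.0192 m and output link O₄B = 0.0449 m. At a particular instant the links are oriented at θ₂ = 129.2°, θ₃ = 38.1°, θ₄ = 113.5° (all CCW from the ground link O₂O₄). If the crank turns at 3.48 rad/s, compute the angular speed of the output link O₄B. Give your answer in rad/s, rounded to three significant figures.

ω₂ = 3.48 rad/s
Differentiating the loop-closure r₂e^{iθ₂}+r₃e^{iθ₃}=r₁+r₄e^{iθ₄} gives r₂ω₂e^{iθ₂}+r₃ω₃e^{iθ₃}=r₄ω₄e^{iθ₄}.
Eliminating the other unknown: ω₄ = r₂ω₂ sin(θ₂−θ₃) / [r₄ sin(θ₄−θ₃)].
Numerator sine = +0.99982; denominator sine = +0.96771.
Result = 0.0192·3.48·(+0.99982) / (0.0449·(+0.96771)) = +1.5375 rad/s; magnitude 1.5375 rad/s.

1.54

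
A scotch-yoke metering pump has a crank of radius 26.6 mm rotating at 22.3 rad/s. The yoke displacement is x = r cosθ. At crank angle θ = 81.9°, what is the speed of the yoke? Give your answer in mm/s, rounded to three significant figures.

587

ω = 22.3 rad/s
x = r cosθ ⇒ ẋ = −rω sinθ.
|v| = rω|sinθ| = 0.0266·22.3·|sin 81.9°| = 0.58726 m/s = 587.26 mm/s.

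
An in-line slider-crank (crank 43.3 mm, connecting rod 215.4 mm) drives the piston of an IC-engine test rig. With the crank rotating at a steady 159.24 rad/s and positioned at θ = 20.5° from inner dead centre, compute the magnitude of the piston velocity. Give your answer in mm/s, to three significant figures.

2870

ω = 159.2 rad/s
For an in-line slider-crank, x = r cosθ + √(L² − r² sin²θ), so v = −rω sinθ·[1 + r cosθ/√(L² − r² sin²θ)].
With r = 0.0433 m, L = 0.2154 m, θ = 20.5°: √(L² − r² sin²θ) = 0.21487 m.
v = −0.0433·159.2·0.35021·[1 + 0.0433·0.93667/0.21487] = -2.8705 m/s.
|v| = 2.8705 m/s = 2870.5 mm/s.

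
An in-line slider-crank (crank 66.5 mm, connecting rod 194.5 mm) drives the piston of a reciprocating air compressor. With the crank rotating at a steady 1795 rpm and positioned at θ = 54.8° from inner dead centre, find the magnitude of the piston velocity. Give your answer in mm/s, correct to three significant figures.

12300

ω = 2π·1795/60 = 188 rad/s
For an in-line slider-crank, x = r cosθ + √(L² − r² sin²θ), so v = −rω sinθ·[1 + r cosθ/√(L² − r² sin²θ)].
With r = 0.0665 m, L = 0.1945 m, θ = 54.8°: √(L² − r² sin²θ) = 0.18675 m.
v = −0.0665·188·0.81714·[1 + 0.0665·0.57643/0.18675] = -12.311 m/s.
|v| = 12.311 m/s = 12311 mm/s.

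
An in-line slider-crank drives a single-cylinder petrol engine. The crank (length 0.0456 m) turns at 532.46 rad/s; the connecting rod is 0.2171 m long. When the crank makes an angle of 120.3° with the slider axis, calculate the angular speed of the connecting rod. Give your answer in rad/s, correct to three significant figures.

57.4

ω = 532.5 rad/s
The rod makes angle φ with the slider axis where L sinφ = r sinθ; differentiating, L cosφ·φ̇ = r ω cosθ.
L cosφ = √(L² − r² sin²θ) = 0.2135 m.
|ω_rod| = r ω |cosθ| / √(L² − r² sin²θ) = 0.0456·532.5·0.50453/0.2135 = 57.377 rad/s.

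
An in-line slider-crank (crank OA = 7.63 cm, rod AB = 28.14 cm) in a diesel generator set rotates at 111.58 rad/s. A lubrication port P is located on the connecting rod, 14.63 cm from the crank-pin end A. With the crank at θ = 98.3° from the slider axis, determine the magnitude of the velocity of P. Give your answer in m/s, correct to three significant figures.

ω = 111.6 rad/s.  Crank-pin speed |V_A| = rω = 8.5136 m/s, perpendicular to OA.
Rod angle: sinφ = −(r/L) sinθ ⇒ φ = -15.563°; ω_rod = −rω cosθ/√(L²−r²sin²θ) = +4.5336 rad/s.
V_P = V_A + ω_rod × AP, with AP = 0.1463 m along the rod.
Components: V_Px = −rω sinθ − a·ω_rod·sinφ = -8.2464 m/s;  V_Py = rω cosθ + a·ω_rod·cosφ = -0.59003 m/s.
|V_P| = √(V_Px² + V_Py²) = 8.2675 m/s.

8.27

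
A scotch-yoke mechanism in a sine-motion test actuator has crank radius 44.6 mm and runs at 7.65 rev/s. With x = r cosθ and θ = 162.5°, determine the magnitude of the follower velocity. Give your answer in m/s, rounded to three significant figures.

ω = 48.07 rad/s (from 7.65 rev/s).
x = r cosθ ⇒ ẋ = −rω sinθ.
|v| = rω|sinθ| = 0.0446·48.07·|sin 162.5°| = 0.64464 m/s.

0.645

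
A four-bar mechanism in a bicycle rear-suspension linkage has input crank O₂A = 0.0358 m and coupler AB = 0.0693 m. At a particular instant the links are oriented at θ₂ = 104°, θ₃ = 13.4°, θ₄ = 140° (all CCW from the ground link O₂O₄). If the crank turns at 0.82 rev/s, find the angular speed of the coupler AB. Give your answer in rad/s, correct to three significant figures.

ω₂ = 5.152 rad/s (from 0.82 rev/s).
Differentiating the loop-closure r₂e^{iθ₂}+r₃e^{iθ₃}=r₁+r₄e^{iθ₄} gives r₂ω₂e^{iθ₂}+r₃ω₃e^{iθ₃}=r₄ω₄e^{iθ₄}.
Eliminating the other unknown: ω₃ = r₂ω₂ sin(θ₄−θ₂) / [r₃ sin(θ₃−θ₄)].
Numerator sine = +0.58779; denominator sine = -0.80282.
Result = 0.0358·5.152·(+0.58779) / (0.0693·(-0.80282)) = -1.9487 rad/s; magnitude 1.9487 rad/s.

1.95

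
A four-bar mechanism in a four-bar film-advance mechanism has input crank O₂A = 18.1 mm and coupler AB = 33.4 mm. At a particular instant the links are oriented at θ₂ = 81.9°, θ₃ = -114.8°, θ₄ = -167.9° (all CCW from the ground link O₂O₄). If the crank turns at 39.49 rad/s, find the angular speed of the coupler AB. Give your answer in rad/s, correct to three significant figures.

ω₂ = 39.49 rad/s
Differentiating the loop-closure r₂e^{iθ₂}+r₃e^{iθ₃}=r₁+r₄e^{iθ₄} gives r₂ω₂e^{iθ₂}+r₃ω₃e^{iθ₃}=r₄ω₄e^{iθ₄}.
Eliminating the other unknown: ω₃ = r₂ω₂ sin(θ₄−θ₂) / [r₃ sin(θ₃−θ₄)].
Numerator sine = +0.93849; denominator sine = +0.79968.
Result = 0.0181·39.49·(+0.93849) / (0.0334·(+0.79968)) = +25.115 rad/s; magnitude 25.115 rad/s.

25.1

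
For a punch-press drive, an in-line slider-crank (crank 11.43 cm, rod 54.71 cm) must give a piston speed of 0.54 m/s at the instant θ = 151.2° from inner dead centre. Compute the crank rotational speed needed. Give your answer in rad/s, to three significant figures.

For an in-line slider-crank, |v_piston| = rω|sinθ|·[1 + r cosθ/√(L² − r² sin²θ)].
With r = 0.1143 m, L = 0.5471 m, θ = 151.2°: the bracketed kinematic factor |dx/dθ| = 0.044932 m.
ω = v/|dx/dθ| = 0.54/0.044932 = 12.018 rad/s.

12.0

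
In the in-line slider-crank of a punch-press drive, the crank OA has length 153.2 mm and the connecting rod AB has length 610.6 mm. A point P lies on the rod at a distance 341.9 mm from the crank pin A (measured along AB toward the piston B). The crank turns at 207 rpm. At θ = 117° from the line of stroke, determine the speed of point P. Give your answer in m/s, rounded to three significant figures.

2.84

ω = 21.68 rad/s.  Crank-pin speed |V_A| = rω = 3.3209 m/s, perpendicular to OA.
Rod angle: sinφ = −(r/L) sinθ ⇒ φ = -12.918°; ω_rod = −rω cosθ/√(L²−r²sin²θ) = +2.5333 rad/s.
V_P = V_A + ω_rod × AP, with AP = 0.3419 m along the rod.
Components: V_Px = −rω sinθ − a·ω_rod·sinφ = -2.7653 m/s;  V_Py = rω cosθ + a·ω_rod·cosφ = -0.66346 m/s.
|V_P| = √(V_Px² + V_Py²) = 2.8438 m/s.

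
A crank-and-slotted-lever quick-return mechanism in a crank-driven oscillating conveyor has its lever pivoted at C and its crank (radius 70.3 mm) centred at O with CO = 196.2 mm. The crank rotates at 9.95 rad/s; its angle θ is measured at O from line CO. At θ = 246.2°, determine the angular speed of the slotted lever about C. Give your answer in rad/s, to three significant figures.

ω = 9.95 rad/s
Crank pin A relative to C: A = (d + r cosθ, r sinθ); lever angle φ = atan2(r sinθ, d + r cosθ).
Differentiating tanφ: φ̇ = rω(d cosθ + r)/(d² + r² + 2dr cosθ).
d² + r² + 2dr cosθ = |CA|² = 0.0323044 m²;  d cosθ + r = -0.0088756 m.
|ω_lever| = |0.0703·9.95·-0.0088756| / 0.0323044 = 0.19218 rad/s.

0.192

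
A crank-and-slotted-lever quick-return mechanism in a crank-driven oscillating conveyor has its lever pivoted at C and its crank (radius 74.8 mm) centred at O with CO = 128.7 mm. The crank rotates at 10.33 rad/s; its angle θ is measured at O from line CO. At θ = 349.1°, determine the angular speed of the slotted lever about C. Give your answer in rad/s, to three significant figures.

3.79

ω = 10.33 rad/s
Crank pin A relative to C: A = (d + r cosθ, r sinθ); lever angle φ = atan2(r sinθ, d + r cosθ).
Differentiating tanφ: φ̇ = rω(d cosθ + r)/(d² + r² + 2dr cosθ).
d² + r² + 2dr cosθ = |CA|² = 0.0410649 m²;  d cosθ + r = +0.20118 m.
|ω_lever| = |0.0748·10.33·+0.20118| / 0.0410649 = 3.7854 rad/s.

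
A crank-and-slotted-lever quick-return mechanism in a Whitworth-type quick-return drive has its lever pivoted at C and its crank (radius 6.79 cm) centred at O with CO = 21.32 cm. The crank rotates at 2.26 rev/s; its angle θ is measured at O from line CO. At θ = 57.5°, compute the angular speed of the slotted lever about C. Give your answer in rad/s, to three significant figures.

ω = 14.2 rad/s (from 2.26 rev/s).
Crank pin A relative to C: A = (d + r cosθ, r sinθ); lever angle φ = atan2(r sinθ, d + r cosθ).
Differentiating tanφ: φ̇ = rω(d cosθ + r)/(d² + r² + 2dr cosθ).
d² + r² + 2dr cosθ = |CA|² = 0.0656208 m²;  d cosθ + r = +0.18245 m.
|ω_lever| = |0.0679·14.2·+0.18245| / 0.0656208 = 2.6808 rad/s.

2.68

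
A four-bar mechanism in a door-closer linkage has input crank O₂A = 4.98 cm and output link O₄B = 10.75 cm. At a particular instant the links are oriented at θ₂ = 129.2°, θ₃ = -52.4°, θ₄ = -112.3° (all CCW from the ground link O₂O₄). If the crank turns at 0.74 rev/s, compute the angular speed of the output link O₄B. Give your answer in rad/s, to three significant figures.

ω₂ = 4.65 rad/s (from 0.74 rev/s).
Differentiating the loop-closure r₂e^{iθ₂}+r₃e^{iθ₃}=r₁+r₄e^{iθ₄} gives r₂ω₂e^{iθ₂}+r₃ω₃e^{iθ₃}=r₄ω₄e^{iθ₄}.
Eliminating the other unknown: ω₄ = r₂ω₂ sin(θ₂−θ₃) / [r₄ sin(θ₄−θ₃)].
Numerator sine = -0.02792; denominator sine = -0.86515.
Result = 0.0498·4.65·(-0.02792) / (0.1075·(-0.86515)) = +0.069515 rad/s; magnitude 0.069515 rad/s.

0.0695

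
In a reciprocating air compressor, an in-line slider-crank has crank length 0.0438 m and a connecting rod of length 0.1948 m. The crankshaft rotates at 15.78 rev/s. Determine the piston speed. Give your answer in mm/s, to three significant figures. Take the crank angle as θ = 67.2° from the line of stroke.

ω = 2π·15.8 = 99.15 rad/s
For an in-line slider-crank, x = r cosθ + √(L² − r² sin²θ), so v = −rω sinθ·[1 + r cosθ/√(L² − r² sin²θ)].
With r = 0.0438 m, L = 0.1948 m, θ = 67.2°: √(L² − r² sin²θ) = 0.19057 m.
v = −0.0438·99.15·0.92186·[1 + 0.0438·0.38752/0.19057] = -4.3599 m/s.
|v| = 4.3599 m/s = 4359.9 mm/s.

4360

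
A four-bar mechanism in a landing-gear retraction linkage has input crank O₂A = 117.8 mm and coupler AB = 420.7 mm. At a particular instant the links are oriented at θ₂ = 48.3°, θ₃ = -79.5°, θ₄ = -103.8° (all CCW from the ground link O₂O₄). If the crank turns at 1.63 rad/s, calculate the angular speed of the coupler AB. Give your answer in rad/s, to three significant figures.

0.519

ω₂ = 1.63 rad/s
Differentiating the loop-closure r₂e^{iθ₂}+r₃e^{iθ₃}=r₁+r₄e^{iθ₄} gives r₂ω₂e^{iθ₂}+r₃ω₃e^{iθ₃}=r₄ω₄e^{iθ₄}.
Eliminating the other unknown: ω₃ = r₂ω₂ sin(θ₄−θ₂) / [r₃ sin(θ₃−θ₄)].
Numerator sine = -0.46793; denominator sine = +0.41151.
Result = 0.1178·1.63·(-0.46793) / (0.4207·(+0.41151)) = -0.51899 rad/s; magnitude 0.51899 rad/s.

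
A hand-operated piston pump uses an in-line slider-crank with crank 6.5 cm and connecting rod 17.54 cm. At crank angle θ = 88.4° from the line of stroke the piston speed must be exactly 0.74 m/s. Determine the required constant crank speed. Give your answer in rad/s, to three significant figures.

For an in-line slider-crank, |v_piston| = rω|sinθ|·[1 + r cosθ/√(L² − r² sin²θ)].
With r = 0.065 m, L = 0.1754 m, θ = 88.4°: the bracketed kinematic factor |dx/dθ| = 0.065698 m.
ω = v/|dx/dθ| = 0.74/0.065698 = 11.264 rad/s.

11.3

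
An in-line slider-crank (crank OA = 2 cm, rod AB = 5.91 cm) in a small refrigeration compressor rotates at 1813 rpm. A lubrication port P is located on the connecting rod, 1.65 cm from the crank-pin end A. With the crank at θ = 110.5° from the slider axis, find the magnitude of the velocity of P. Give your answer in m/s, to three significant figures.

ω = 189.9 rad/s.  Crank-pin speed |V_A| = rω = 3.7971 m/s, perpendicular to OA.
Rod angle: sinφ = −(r/L) sinθ ⇒ φ = -18.480°; ω_rod = −rω cosθ/√(L²−r²sin²θ) = +23.724 rad/s.
V_P = V_A + ω_rod × AP, with AP = 0.0165 m along the rod.
Components: V_Px = −rω sinθ − a·ω_rod·sinφ = -3.4326 m/s;  V_Py = rω cosθ + a·ω_rod·cosφ = -0.95853 m/s.
|V_P| = √(V_Px² + V_Py²) = 3.5639 m/s.

3.56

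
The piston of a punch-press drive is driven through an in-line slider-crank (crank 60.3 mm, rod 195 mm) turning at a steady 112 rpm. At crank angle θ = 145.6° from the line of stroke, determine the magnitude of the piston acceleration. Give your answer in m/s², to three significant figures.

5.85

ω = 2π·112/60 = 11.73 rad/s
x(θ) = r cosθ + √(L² − r² sin²θ); with ω constant, a = ω²·d²x/dθ².
d²x/dθ² = −r cosθ − r²(cos2θ)/√u − r⁴ sin²2θ/(4u^{3/2}),  u = L² − r² sin²θ = 0.0368644 m².
Substituting r = 0.0603 m, L = 0.195 m, θ = 145.6°: d²x/dθ² = +0.0425 m.
a = ω²·d²x/dθ² = (11.73)²·(+0.0425) = +5.8463 m/s²;  |a| = 5.8463 m/s².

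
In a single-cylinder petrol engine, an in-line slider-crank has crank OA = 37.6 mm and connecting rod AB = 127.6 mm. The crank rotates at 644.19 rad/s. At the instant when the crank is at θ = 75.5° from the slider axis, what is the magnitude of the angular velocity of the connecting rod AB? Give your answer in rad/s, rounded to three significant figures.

49.6

ω = 644.2 rad/s
The rod makes angle φ with the slider axis where L sinφ = r sinθ; differentiating, L cosφ·φ̇ = r ω cosθ.
L cosφ = √(L² − r² sin²θ) = 0.1223 m.
|ω_rod| = r ω |cosθ| / √(L² − r² sin²θ) = 0.0376·644.2·0.25038/0.1223 = 49.589 rad/s.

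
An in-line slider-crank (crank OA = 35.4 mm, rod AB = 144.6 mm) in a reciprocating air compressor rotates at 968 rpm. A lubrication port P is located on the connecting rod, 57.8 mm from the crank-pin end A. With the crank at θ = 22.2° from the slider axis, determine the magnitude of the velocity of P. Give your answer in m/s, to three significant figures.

ω = 101.4 rad/s.  Crank-pin speed |V_A| = rω = 3.5885 m/s, perpendicular to OA.
Rod angle: sinφ = −(r/L) sinθ ⇒ φ = -5.307°; ω_rod = −rω cosθ/√(L²−r²sin²θ) = -23.076 rad/s.
V_P = V_A + ω_rod × AP, with AP = 0.0578 m along the rod.
Components: V_Px = −rω sinθ − a·ω_rod·sinφ = -1.4792 m/s;  V_Py = rω cosθ + a·ω_rod·cosφ = +1.9944 m/s.
|V_P| = √(V_Px² + V_Py²) = 2.4831 m/s.

2.48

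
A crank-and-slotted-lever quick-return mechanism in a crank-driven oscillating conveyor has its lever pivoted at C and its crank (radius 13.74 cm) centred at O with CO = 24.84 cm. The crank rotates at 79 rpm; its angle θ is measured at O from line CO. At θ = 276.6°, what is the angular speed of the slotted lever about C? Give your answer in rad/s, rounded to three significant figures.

ω = 8.273 rad/s (from 79 rpm).
Crank pin A relative to C: A = (d + r cosθ, r sinθ); lever angle φ = atan2(r sinθ, d + r cosθ).
Differentiating tanφ: φ̇ = rω(d cosθ + r)/(d² + r² + 2dr cosθ).
d² + r² + 2dr cosθ = |CA|² = 0.088427 m²;  d cosθ + r = +0.16595 m.
|ω_lever| = |0.1374·8.273·+0.16595| / 0.088427 = 2.1332 rad/s.

2.13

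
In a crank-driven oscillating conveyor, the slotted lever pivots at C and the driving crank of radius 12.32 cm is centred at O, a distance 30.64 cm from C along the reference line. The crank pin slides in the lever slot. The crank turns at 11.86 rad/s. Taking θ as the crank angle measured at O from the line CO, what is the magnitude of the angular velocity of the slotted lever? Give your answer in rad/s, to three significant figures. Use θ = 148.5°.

4.51

ω = 11.86 rad/s
Crank pin A relative to C: A = (d + r cosθ, r sinθ); lever angle φ = atan2(r sinθ, d + r cosθ).
Differentiating tanφ: φ̇ = rω(d cosθ + r)/(d² + r² + 2dr cosθ).
d² + r² + 2dr cosθ = |CA|² = 0.0446875 m²;  d cosθ + r = -0.13805 m.
|ω_lever| = |0.1232·11.86·-0.13805| / 0.0446875 = 4.5138 rad/s.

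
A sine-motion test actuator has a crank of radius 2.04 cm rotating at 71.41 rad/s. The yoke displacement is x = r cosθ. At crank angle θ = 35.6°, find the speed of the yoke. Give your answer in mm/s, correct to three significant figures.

ω = 71.41 rad/s
x = r cosθ ⇒ ẋ = −rω sinθ.
|v| = rω|sinθ| = 0.0204·71.41·|sin 35.6°| = 0.84802 m/s = 848.02 mm/s.

848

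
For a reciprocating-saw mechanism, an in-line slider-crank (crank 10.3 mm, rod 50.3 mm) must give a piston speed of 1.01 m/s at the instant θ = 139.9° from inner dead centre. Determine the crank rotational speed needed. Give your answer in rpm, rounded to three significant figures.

For an in-line slider-crank, |v_piston| = rω|sinθ|·[1 + r cosθ/√(L² − r² sin²θ)].
With r = 0.0103 m, L = 0.0503 m, θ = 139.9°: the bracketed kinematic factor |dx/dθ| = 0.0055861 m.
ω = v/|dx/dθ| = 1.01/0.0055861 = 180.8 rad/s.
N = 60ω/(2π) = 1726.6 rpm.

1730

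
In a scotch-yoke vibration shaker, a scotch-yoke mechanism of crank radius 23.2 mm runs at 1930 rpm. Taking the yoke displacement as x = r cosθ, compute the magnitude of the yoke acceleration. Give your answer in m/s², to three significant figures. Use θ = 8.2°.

938

ω = 202.1 rad/s (from 1930 rpm).
x = r cosθ ⇒ ẍ = −rω² cosθ (ω constant).
|a| = rω²|cosθ| = 0.0232·(202.1)²·|cos 8.2°| = 937.99 m/s².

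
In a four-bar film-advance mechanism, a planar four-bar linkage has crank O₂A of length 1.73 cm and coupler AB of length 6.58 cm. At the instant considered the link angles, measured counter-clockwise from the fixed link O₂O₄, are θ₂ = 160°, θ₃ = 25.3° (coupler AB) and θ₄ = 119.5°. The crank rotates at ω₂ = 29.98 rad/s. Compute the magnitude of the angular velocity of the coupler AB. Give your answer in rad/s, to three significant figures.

5.13

ω₂ = 29.98 rad/s
Differentiating the loop-closure r₂e^{iθ₂}+r₃e^{iθ₃}=r₁+r₄e^{iθ₄} gives r₂ω₂e^{iθ₂}+r₃ω₃e^{iθ₃}=r₄ω₄e^{iθ₄}.
Eliminating the other unknown: ω₃ = r₂ω₂ sin(θ₄−θ₂) / [r₃ sin(θ₃−θ₄)].
Numerator sine = -0.64945; denominator sine = -0.99731.
Result = 0.0173·29.98·(-0.64945) / (0.0658·(-0.99731)) = +5.1329 rad/s; magnitude 5.1329 rad/s.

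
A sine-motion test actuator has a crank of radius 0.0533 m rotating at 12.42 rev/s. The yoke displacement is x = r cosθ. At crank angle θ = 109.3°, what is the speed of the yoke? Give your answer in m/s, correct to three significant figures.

ω = 78.04 rad/s (from 12.42 rev/s).
x = r cosθ ⇒ ẋ = −rω sinθ.
|v| = rω|sinθ| = 0.0533·78.04·|sin 109.3°| = 3.9256 m/s.

3.93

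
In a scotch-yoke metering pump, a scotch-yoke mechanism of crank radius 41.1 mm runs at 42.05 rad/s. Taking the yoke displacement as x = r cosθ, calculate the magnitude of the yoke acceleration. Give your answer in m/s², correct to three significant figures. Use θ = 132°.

ω = 42.05 rad/s
x = r cosθ ⇒ ẍ = −rω² cosθ (ω constant).
|a| = rω²|cosθ| = 0.0411·(42.05)²·|cos 132°| = 48.628 m/s².

48.6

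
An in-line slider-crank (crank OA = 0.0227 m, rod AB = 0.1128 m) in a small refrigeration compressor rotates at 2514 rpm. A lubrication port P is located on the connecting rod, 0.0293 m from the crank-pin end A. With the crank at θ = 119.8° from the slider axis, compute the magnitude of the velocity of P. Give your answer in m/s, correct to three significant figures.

5.51

ω = 263.3 rad/s.  Crank-pin speed |V_A| = rω = 5.9761 m/s, perpendicular to OA.
Rod angle: sinφ = −(r/L) sinθ ⇒ φ = -10.057°; ω_rod = −rω cosθ/√(L²−r²sin²θ) = +26.74 rad/s.
V_P = V_A + ω_rod × AP, with AP = 0.0293 m along the rod.
Components: V_Px = −rω sinθ − a·ω_rod·sinφ = -5.0491 m/s;  V_Py = rω cosθ + a·ω_rod·cosφ = -2.1985 m/s.
|V_P| = √(V_Px² + V_Py²) = 5.5069 m/s.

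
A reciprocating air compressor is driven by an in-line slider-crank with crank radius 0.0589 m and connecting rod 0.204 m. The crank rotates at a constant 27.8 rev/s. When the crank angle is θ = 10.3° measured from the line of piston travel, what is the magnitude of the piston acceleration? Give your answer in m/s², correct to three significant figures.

2260

ω = 2π·27.8 = 174.7 rad/s
x(θ) = r cosθ + √(L² − r² sin²θ); with ω constant, a = ω²·d²x/dθ².
d²x/dθ² = −r cosθ − r²(cos2θ)/√u − r⁴ sin²2θ/(4u^{3/2}),  u = L² − r² sin²θ = 0.0415051 m².
Substituting r = 0.0589 m, L = 0.204 m, θ = 10.3°: d²x/dθ² = -0.073935 m.
a = ω²·d²x/dθ² = (174.7)²·(-0.073935) = -2255.8 m/s²;  |a| = 2255.8 m/s².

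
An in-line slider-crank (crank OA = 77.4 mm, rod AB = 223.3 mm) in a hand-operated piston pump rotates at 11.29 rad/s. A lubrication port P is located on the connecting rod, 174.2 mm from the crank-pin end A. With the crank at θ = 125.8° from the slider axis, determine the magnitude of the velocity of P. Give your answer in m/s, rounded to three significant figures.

0.603

ω = 11.29 rad/s.  Crank-pin speed |V_A| = rω = 0.87385 m/s, perpendicular to OA.
Rod angle: sinφ = −(r/L) sinθ ⇒ φ = -16.328°; ω_rod = −rω cosθ/√(L²−r²sin²θ) = +2.3853 rad/s.
V_P = V_A + ω_rod × AP, with AP = 0.1742 m along the rod.
Components: V_Px = −rω sinθ − a·ω_rod·sinφ = -0.59193 m/s;  V_Py = rω cosθ + a·ω_rod·cosφ = -0.1124 m/s.
|V_P| = √(V_Px² + V_Py²) = 0.6025 m/s.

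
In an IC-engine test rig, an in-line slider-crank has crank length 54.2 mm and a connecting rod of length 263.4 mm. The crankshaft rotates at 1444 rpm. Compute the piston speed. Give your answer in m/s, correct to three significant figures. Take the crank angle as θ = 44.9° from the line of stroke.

ω = 2π·1444/60 = 151.2 rad/s
For an in-line slider-crank, x = r cosθ + √(L² − r² sin²θ), so v = −rω sinθ·[1 + r cosθ/√(L² − r² sin²θ)].
With r = 0.0542 m, L = 0.2634 m, θ = 44.9°: √(L² − r² sin²θ) = 0.26061 m.
v = −0.0542·151.2·0.70587·[1 + 0.0542·0.70834/0.26061] = -6.6375 m/s.
|v| = 6.6375 m/s.

6.64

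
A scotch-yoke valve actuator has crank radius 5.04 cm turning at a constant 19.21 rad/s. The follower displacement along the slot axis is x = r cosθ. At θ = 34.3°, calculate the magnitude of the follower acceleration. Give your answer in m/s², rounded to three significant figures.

ω = 19.21 rad/s
x = r cosθ ⇒ ẍ = −rω² cosθ (ω constant).
|a| = rω²|cosθ| = 0.0504·(19.21)²·|cos 34.3°| = 15.364 m/s².

15.4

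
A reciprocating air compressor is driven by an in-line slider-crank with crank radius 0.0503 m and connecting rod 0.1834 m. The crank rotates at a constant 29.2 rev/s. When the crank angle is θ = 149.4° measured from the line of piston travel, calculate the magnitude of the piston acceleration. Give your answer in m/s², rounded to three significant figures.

ω = 2π·29.2 = 183.5 rad/s
x(θ) = r cosθ + √(L² − r² sin²θ); with ω constant, a = ω²·d²x/dθ².
d²x/dθ² = −r cosθ − r²(cos2θ)/√u − r⁴ sin²2θ/(4u^{3/2}),  u = L² − r² sin²θ = 0.03298 m².
Substituting r = 0.0503 m, L = 0.1834 m, θ = 149.4°: d²x/dθ² = +0.036378 m.
a = ω²·d²x/dθ² = (183.5)²·(+0.036378) = +1224.5 m/s²;  |a| = 1224.5 m/s².

1220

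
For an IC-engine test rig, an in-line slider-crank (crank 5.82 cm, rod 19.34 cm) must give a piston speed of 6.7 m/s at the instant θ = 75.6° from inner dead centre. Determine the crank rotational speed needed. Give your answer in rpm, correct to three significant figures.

For an in-line slider-crank, |v_piston| = rω|sinθ|·[1 + r cosθ/√(L² − r² sin²θ)].
With r = 0.0582 m, L = 0.1934 m, θ = 75.6°: the bracketed kinematic factor |dx/dθ| = 0.060782 m.
ω = v/|dx/dθ| = 6.7/0.060782 = 110.23 rad/s.
N = 60ω/(2π) = 1052.6 rpm.

1050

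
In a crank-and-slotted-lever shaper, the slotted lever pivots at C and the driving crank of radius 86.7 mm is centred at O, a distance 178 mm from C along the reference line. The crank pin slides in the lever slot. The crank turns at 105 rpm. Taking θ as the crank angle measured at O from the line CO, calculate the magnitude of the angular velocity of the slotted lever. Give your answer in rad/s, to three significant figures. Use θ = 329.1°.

3.48

ω = 11 rad/s (from 105 rpm).
Crank pin A relative to C: A = (d + r cosθ, r sinθ); lever angle φ = atan2(r sinθ, d + r cosθ).
Differentiating tanφ: φ̇ = rω(d cosθ + r)/(d² + r² + 2dr cosθ).
d² + r² + 2dr cosθ = |CA|² = 0.0656852 m²;  d cosθ + r = +0.23944 m.
|ω_lever| = |0.0867·11·+0.23944| / 0.0656852 = 3.475 rad/s.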